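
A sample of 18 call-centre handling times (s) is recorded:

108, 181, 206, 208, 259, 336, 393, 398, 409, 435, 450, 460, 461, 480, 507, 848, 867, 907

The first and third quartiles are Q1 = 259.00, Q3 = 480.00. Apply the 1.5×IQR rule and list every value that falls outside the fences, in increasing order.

IQR = Q3 − Q1 = 480.00 − 259.00 = 221.00.
Lower fence = Q1 − 1.5·IQR = 259.00 − 331.50 = -72.50.
Upper fence = Q3 + 1.5·IQR = 480.00 + 331.50 = 811.50.
848 > 811.50 → outlier.
867 > 811.50 → outlier.
907 > 811.50 → outlier.
All remaining values lie within [-72.50, 811.50].

848, 867, 907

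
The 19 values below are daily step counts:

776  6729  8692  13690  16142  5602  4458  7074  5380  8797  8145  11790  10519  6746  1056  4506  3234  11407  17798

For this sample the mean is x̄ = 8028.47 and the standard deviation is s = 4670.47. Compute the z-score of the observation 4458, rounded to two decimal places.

-0.76

z = (4458 − 8028.47) / 4670.47 = -0.76.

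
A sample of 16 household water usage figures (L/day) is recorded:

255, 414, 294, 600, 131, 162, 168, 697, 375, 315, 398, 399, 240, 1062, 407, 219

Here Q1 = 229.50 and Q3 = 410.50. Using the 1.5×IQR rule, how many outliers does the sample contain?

IQR = 181.00; fences at 229.50 − 271.50 = -42.00 and 410.50 + 271.50 = 682.00.
Outside the cutoffs: 697, 1062.

2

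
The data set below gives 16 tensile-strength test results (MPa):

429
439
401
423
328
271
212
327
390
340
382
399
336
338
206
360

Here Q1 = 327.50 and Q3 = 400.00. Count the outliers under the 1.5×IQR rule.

IQR = 72.50; fences at 327.50 − 108.75 = 218.75 and 400.00 + 108.75 = 508.75.
Outside the cutoffs: 206, 212.

2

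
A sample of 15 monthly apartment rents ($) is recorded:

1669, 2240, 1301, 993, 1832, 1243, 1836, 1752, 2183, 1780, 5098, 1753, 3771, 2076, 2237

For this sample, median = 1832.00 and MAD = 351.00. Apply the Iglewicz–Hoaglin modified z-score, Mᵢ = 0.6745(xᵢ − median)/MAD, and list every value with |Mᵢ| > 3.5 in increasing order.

3771, 5098

|Mᵢ| > 3.5 ⇔ |xᵢ − 1832.00| > 3.5·351.00/0.6745 = 1821.35.
So outliers lie outside [10.65, 3653.35].
3771: M = 3.73 → outlier.
5098: M = 6.28 → outlier.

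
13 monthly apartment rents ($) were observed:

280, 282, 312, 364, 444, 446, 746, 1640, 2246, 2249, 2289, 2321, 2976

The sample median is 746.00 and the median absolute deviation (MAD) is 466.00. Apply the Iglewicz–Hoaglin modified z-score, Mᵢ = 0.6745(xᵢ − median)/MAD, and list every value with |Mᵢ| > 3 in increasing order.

2976

|Mᵢ| > 3 ⇔ |xᵢ − 746.00| > 3·466.00/0.6745 = 2072.65.
So outliers lie outside [-1326.65, 2818.65].
2976: M = 3.23 → outlier.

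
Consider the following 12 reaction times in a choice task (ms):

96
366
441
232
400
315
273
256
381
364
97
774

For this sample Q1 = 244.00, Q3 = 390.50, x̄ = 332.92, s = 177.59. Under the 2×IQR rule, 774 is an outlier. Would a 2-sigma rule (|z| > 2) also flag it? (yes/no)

z = (774 − 332.92) / 177.59 = 2.48.
|z| = 2.48 > 2.

yes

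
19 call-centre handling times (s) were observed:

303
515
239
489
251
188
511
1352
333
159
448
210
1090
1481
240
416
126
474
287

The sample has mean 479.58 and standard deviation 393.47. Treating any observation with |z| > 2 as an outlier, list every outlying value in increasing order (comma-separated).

Cutoffs at x̄ ± 2s: 479.58 ± 2·393.47 = [-307.36, 1266.52].
1352: z = 2.22, |z| > 2 → outlier.
1481: z = 2.55, |z| > 2 → outlier.
Every other value lies within [-307.36, 1266.52].

1352, 1481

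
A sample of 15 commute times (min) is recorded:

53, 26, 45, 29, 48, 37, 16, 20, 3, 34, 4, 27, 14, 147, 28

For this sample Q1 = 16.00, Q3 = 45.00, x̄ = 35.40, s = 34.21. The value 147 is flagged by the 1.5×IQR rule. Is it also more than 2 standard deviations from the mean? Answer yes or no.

yes

z = (147 − 35.40) / 34.21 = 3.26.
|z| = 3.26 > 2.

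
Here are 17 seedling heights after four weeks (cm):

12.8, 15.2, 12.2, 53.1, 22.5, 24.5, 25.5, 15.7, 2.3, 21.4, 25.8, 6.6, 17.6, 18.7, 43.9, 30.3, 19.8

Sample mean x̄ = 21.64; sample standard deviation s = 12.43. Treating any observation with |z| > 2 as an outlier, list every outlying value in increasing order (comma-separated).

53.1

Cutoffs at x̄ ± 2s: 21.64 ± 2·12.43 = [-3.22, 46.50].
53.1: z = 2.53, |z| > 2 → outlier.
Every other value lies within [-3.22, 46.50].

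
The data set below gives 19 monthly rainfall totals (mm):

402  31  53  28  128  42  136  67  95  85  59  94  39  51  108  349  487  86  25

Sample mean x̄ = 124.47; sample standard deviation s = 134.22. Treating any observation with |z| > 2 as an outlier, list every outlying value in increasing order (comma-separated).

402, 487

Cutoffs at x̄ ± 2s: 124.47 ± 2·134.22 = [-143.97, 392.91].
402: z = 2.07, |z| > 2 → outlier.
487: z = 2.70, |z| > 2 → outlier.
Every other value lies within [-143.97, 392.91].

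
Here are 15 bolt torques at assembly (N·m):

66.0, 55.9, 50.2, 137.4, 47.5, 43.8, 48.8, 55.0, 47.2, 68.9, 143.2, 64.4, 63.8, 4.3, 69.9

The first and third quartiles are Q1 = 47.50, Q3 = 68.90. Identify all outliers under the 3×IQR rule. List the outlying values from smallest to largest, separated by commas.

137.4, 143.2

IQR = Q3 − Q1 = 68.90 − 47.50 = 21.40.
Lower fence = Q1 − 3·IQR = 47.50 − 64.20 = -16.70.
Upper fence = Q3 + 3·IQR = 68.90 + 64.20 = 133.10.
137.4 > 133.10 → outlier.
143.2 > 133.10 → outlier.
All remaining values lie within [-16.70, 133.10].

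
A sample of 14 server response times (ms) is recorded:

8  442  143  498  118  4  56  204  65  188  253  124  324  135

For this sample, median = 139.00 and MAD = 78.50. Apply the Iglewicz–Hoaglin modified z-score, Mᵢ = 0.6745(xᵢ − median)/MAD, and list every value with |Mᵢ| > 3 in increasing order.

498

|Mᵢ| > 3 ⇔ |xᵢ − 139.00| > 3·78.50/0.6745 = 349.15.
So outliers lie outside [-210.15, 488.15].
498: M = 3.08 → outlier.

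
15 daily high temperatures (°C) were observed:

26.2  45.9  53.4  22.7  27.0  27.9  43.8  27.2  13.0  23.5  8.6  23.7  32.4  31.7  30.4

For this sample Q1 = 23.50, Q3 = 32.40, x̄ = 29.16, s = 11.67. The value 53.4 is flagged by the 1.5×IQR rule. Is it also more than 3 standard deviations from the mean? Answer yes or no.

no

z = (53.4 − 29.16) / 11.67 = 2.08.
|z| = 2.08 ≤ 3.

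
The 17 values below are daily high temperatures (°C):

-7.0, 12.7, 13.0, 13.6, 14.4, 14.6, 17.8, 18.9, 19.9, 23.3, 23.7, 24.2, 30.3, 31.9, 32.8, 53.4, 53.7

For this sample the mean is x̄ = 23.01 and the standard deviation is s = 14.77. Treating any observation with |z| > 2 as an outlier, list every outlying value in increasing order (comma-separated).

Cutoffs at x̄ ± 2s: 23.01 ± 2·14.77 = [-6.53, 52.55].
-7.0: z = -2.03, |z| > 2 → outlier.
53.4: z = 2.06, |z| > 2 → outlier.
53.7: z = 2.08, |z| > 2 → outlier.
Every other value lies within [-6.53, 52.55].

-7.0, 53.4, 53.7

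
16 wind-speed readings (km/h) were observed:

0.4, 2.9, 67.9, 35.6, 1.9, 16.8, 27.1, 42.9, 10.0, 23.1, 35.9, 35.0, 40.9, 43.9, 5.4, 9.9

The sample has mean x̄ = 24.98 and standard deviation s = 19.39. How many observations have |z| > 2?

Cutoffs: x̄ ± 2s = [-13.80, 63.76].
Outside the cutoffs: 67.9.

1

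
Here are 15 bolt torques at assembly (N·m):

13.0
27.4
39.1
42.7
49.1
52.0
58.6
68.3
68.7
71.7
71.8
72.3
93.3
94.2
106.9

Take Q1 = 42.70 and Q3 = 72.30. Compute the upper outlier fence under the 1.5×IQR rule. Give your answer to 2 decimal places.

IQR = Q3 − Q1 = 72.30 − 42.70 = 29.60.
Lower fence = Q1 − 1.5·IQR = 42.70 − 44.40 = -1.70.
Upper fence = Q3 + 1.5·IQR = 72.30 + 44.40 = 116.70.

116.70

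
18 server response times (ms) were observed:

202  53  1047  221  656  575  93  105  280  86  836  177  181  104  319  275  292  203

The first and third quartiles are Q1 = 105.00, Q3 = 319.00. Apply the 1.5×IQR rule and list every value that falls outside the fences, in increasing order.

656, 836, 1047

IQR = Q3 − Q1 = 319.00 − 105.00 = 214.00.
Lower fence = Q1 − 1.5·IQR = 105.00 − 321.00 = -216.00.
Upper fence = Q3 + 1.5·IQR = 319.00 + 321.00 = 640.00.
656 > 640.00 → outlier.
836 > 640.00 → outlier.
1047 > 640.00 → outlier.
All remaining values lie within [-216.00, 640.00].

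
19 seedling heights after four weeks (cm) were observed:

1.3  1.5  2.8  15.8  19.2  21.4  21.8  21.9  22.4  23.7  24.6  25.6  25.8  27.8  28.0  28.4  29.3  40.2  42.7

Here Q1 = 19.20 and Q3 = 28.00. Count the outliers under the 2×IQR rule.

IQR = 8.80; fences at 19.20 − 17.60 = 1.60 and 28.00 + 17.60 = 45.60.
Outside the cutoffs: 1.3, 1.5.

2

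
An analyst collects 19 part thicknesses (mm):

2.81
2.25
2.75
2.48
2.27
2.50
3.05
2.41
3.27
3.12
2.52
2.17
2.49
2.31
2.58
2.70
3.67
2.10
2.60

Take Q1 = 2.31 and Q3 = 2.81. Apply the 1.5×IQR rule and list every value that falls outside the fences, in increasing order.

3.67

IQR = Q3 − Q1 = 2.81 − 2.31 = 0.50.
Lower fence = Q1 − 1.5·IQR = 2.31 − 0.75 = 1.56.
Upper fence = Q3 + 1.5·IQR = 2.81 + 0.75 = 3.56.
3.67 > 3.56 → outlier.
All remaining values lie within [1.56, 3.56].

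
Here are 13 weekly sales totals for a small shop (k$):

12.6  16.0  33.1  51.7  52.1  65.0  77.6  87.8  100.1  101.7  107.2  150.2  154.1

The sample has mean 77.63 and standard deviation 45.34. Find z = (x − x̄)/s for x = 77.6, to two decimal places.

z = (77.6 − 77.63) / 45.34 = -0.00.

-0.00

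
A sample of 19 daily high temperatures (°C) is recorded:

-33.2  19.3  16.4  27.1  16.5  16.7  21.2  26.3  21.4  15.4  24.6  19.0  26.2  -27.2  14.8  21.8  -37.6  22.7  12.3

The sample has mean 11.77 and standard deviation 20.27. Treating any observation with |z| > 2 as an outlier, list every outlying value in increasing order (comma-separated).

-37.6, -33.2

Cutoffs at x̄ ± 2s: 11.77 ± 2·20.27 = [-28.77, 52.31].
-37.6: z = -2.44, |z| > 2 → outlier.
-33.2: z = -2.22, |z| > 2 → outlier.
Every other value lies within [-28.77, 52.31].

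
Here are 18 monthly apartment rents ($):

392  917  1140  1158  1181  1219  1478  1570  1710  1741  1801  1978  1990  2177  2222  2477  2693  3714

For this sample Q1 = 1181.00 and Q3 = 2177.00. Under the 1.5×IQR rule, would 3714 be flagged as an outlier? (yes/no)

IQR = Q3 − Q1 = 2177.00 − 1181.00 = 996.00.
Lower fence = Q1 − 1.5·IQR = 1181.00 − 1494.00 = -313.00.
Upper fence = Q3 + 1.5·IQR = 2177.00 + 1494.00 = 3671.00.
3714 lies above the upper fence.

yes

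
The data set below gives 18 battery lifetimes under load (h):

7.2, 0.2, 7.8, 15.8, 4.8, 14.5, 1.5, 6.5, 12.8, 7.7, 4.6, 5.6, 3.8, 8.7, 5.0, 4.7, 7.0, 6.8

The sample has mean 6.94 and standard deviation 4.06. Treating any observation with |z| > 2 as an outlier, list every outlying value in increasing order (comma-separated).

Cutoffs at x̄ ± 2s: 6.94 ± 2·4.06 = [-1.18, 15.06].
15.8: z = 2.18, |z| > 2 → outlier.
Every other value lies within [-1.18, 15.06].

15.8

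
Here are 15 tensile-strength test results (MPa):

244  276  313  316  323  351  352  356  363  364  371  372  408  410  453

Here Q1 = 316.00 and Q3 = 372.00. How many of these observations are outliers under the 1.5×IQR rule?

0

IQR = 56.00; fences at 316.00 − 84.00 = 232.00 and 372.00 + 84.00 = 456.00.
Every value lies within the cutoffs.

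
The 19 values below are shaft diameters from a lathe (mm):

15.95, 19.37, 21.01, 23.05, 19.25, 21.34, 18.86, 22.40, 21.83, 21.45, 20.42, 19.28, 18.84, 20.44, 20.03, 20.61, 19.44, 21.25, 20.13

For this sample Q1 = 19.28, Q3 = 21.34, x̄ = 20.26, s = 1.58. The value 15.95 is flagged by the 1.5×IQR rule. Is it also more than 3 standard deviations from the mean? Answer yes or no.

no

z = (15.95 − 20.26) / 1.58 = -2.73.
|z| = 2.73 ≤ 3.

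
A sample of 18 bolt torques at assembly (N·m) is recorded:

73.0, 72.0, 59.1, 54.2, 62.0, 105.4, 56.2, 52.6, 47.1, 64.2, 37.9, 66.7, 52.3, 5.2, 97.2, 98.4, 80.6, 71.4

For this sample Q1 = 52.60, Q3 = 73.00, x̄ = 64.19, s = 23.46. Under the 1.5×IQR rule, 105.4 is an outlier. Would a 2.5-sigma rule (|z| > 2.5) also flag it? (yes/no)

no

z = (105.4 − 64.19) / 23.46 = 1.76.
|z| = 1.76 ≤ 2.5.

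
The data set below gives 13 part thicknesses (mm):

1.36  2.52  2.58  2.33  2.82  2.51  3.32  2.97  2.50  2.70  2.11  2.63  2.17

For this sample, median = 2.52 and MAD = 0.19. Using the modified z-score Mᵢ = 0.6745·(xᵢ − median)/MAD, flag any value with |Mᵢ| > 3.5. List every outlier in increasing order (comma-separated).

1.36

|Mᵢ| > 3.5 ⇔ |xᵢ − 2.52| > 3.5·0.19/0.6745 = 0.99.
So outliers lie outside [1.53, 3.51].
1.36: M = -4.12 → outlier.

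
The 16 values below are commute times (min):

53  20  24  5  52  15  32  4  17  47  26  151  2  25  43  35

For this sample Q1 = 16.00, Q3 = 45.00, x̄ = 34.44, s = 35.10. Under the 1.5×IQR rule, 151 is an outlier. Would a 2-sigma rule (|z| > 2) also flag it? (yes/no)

z = (151 − 34.44) / 35.10 = 3.32.
|z| = 3.32 > 2.

yes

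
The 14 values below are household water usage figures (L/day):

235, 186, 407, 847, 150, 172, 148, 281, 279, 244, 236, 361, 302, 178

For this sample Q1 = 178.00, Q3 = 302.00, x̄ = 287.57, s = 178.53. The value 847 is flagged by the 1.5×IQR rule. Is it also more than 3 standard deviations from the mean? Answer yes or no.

z = (847 − 287.57) / 178.53 = 3.13.
|z| = 3.13 > 3.

yes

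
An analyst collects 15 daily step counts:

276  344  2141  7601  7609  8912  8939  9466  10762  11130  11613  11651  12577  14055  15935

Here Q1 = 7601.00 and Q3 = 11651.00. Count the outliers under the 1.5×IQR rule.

2

IQR = 4050.00; fences at 7601.00 − 6075.00 = 1526.00 and 11651.00 + 6075.00 = 17726.00.
Outside the cutoffs: 276, 344.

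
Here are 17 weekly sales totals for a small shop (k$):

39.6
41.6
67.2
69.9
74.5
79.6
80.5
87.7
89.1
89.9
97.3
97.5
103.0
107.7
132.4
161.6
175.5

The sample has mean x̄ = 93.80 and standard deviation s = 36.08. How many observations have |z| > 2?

Cutoffs: x̄ ± 2s = [21.64, 165.96].
Outside the cutoffs: 175.5.

1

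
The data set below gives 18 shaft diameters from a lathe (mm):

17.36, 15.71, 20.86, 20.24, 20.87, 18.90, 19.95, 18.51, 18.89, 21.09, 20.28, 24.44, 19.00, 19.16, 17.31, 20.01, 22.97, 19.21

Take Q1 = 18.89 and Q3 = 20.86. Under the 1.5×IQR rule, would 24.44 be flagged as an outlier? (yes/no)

IQR = Q3 − Q1 = 20.86 − 18.89 = 1.97.
Lower fence = Q1 − 1.5·IQR = 18.89 − 2.955 = 15.935.
Upper fence = Q3 + 1.5·IQR = 20.86 + 2.955 = 23.815.
24.44 lies above the upper fence.

yes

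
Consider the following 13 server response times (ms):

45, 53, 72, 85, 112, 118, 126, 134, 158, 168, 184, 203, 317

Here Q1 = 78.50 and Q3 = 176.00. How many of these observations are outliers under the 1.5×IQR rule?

IQR = 97.50; fences at 78.50 − 146.25 = -67.75 and 176.00 + 146.25 = 322.25.
Every value lies within the cutoffs.

0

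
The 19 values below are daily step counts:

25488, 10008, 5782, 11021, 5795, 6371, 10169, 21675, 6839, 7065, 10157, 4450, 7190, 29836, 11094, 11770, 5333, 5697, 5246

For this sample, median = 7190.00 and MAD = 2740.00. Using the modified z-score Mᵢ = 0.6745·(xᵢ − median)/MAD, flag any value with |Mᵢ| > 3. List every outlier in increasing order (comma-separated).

|Mᵢ| > 3 ⇔ |xᵢ − 7190.00| > 3·2740.00/0.6745 = 12186.81.
So outliers lie outside [-4996.81, 19376.81].
21675: M = 3.57 → outlier.
25488: M = 4.50 → outlier.
29836: M = 5.57 → outlier.

21675, 25488, 29836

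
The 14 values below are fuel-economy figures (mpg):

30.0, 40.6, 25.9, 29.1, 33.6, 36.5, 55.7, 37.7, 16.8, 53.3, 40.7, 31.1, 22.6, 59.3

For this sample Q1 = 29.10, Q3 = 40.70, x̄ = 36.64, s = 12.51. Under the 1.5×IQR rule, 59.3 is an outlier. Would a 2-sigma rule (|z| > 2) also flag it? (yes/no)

z = (59.3 − 36.64) / 12.51 = 1.81.
|z| = 1.81 ≤ 2.

no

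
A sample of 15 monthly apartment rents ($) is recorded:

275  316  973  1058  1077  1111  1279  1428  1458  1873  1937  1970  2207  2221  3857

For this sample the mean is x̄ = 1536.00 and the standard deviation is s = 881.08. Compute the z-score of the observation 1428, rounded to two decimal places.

z = (1428 − 1536.00) / 881.08 = -0.12.

-0.12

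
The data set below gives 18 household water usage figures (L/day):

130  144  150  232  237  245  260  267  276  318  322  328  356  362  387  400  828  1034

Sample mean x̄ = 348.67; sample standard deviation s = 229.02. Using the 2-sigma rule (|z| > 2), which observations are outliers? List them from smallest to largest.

Cutoffs at x̄ ± 2s: 348.67 ± 2·229.02 = [-109.37, 806.71].
828: z = 2.09, |z| > 2 → outlier.
1034: z = 2.99, |z| > 2 → outlier.
Every other value lies within [-109.37, 806.71].

828, 1034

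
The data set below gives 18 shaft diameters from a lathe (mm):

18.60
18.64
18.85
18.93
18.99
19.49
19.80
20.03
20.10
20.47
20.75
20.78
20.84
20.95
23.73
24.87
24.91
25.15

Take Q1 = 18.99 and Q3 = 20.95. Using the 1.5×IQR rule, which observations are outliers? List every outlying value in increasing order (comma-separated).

IQR = Q3 − Q1 = 20.95 − 18.99 = 1.96.
Lower fence = Q1 − 1.5·IQR = 18.99 − 2.94 = 16.05.
Upper fence = Q3 + 1.5·IQR = 20.95 + 2.94 = 23.89.
24.87 > 23.89 → outlier.
24.91 > 23.89 → outlier.
25.15 > 23.89 → outlier.
All remaining values lie within [16.05, 23.89].

24.87, 24.91, 25.15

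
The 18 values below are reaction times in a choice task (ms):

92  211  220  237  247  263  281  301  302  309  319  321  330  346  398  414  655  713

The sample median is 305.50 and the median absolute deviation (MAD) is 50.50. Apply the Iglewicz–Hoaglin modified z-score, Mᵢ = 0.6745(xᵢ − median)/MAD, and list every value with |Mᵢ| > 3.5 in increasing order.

655, 713

|Mᵢ| > 3.5 ⇔ |xᵢ − 305.50| > 3.5·50.50/0.6745 = 262.05.
So outliers lie outside [43.45, 567.55].
655: M = 4.67 → outlier.
713: M = 5.44 → outlier.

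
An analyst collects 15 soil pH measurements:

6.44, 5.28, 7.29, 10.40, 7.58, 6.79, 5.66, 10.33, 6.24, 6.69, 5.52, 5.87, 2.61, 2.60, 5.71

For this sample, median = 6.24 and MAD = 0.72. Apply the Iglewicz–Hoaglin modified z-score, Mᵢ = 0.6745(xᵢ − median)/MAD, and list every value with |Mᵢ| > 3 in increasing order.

|Mᵢ| > 3 ⇔ |xᵢ − 6.24| > 3·0.72/0.6745 = 3.20.
So outliers lie outside [3.04, 9.44].
2.60: M = -3.41 → outlier.
2.61: M = -3.40 → outlier.
10.33: M = 3.83 → outlier.
10.40: M = 3.90 → outlier.

2.60, 2.61, 10.33, 10.40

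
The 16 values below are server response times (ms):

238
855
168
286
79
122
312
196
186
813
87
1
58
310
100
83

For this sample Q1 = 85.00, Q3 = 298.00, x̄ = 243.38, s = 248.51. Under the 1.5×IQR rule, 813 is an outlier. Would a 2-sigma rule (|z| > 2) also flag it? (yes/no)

z = (813 − 243.38) / 248.51 = 2.29.
|z| = 2.29 > 2.

yes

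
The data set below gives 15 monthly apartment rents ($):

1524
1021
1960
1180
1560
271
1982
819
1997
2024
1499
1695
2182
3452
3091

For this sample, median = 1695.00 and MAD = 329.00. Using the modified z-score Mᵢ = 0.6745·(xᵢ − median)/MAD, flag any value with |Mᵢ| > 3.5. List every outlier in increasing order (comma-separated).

|Mᵢ| > 3.5 ⇔ |xᵢ − 1695.00| > 3.5·329.00/0.6745 = 1707.19.
So outliers lie outside [-12.19, 3402.19].
3452: M = 3.60 → outlier.

3452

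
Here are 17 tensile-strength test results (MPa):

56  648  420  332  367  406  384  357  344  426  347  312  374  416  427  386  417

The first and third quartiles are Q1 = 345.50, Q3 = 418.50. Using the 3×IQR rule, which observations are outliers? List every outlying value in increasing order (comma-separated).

56, 648

IQR = Q3 − Q1 = 418.50 − 345.50 = 73.00.
Lower fence = Q1 − 3·IQR = 345.50 − 219.00 = 126.50.
Upper fence = Q3 + 3·IQR = 418.50 + 219.00 = 637.50.
56 < 126.50 → outlier.
648 > 637.50 → outlier.
All remaining values lie within [126.50, 637.50].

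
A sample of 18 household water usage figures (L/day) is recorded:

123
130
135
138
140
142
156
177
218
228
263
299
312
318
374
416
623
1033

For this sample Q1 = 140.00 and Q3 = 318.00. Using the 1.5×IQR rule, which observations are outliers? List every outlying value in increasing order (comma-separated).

IQR = Q3 − Q1 = 318.00 − 140.00 = 178.00.
Lower fence = Q1 − 1.5·IQR = 140.00 − 267.00 = -127.00.
Upper fence = Q3 + 1.5·IQR = 318.00 + 267.00 = 585.00.
623 > 585.00 → outlier.
1033 > 585.00 → outlier.
All remaining values lie within [-127.00, 585.00].

623, 1033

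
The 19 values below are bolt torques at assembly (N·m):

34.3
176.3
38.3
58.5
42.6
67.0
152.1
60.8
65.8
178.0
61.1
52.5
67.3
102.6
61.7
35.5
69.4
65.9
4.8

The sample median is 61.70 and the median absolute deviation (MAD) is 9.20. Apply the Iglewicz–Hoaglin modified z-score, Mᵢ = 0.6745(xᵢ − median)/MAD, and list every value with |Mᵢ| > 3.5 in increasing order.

4.8, 152.1, 176.3, 178.0

|Mᵢ| > 3.5 ⇔ |xᵢ − 61.70| > 3.5·9.20/0.6745 = 47.74.
So outliers lie outside [13.96, 109.44].
4.8: M = -4.17 → outlier.
152.1: M = 6.63 → outlier.
176.3: M = 8.40 → outlier.
178.0: M = 8.53 → outlier.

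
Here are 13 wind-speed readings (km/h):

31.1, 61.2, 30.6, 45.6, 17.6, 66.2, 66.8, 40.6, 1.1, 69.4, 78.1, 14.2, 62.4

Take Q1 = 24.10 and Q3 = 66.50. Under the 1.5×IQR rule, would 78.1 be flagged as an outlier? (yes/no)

IQR = Q3 − Q1 = 66.50 − 24.10 = 42.40.
Lower fence = Q1 − 1.5·IQR = 24.10 − 63.60 = -39.50.
Upper fence = Q3 + 1.5·IQR = 66.50 + 63.60 = 130.10.
78.1 lies within [-39.50, 130.10].

no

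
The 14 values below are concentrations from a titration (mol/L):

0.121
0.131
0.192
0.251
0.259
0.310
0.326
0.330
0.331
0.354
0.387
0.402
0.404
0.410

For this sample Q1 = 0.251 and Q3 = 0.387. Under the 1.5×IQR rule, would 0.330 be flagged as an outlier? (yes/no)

IQR = Q3 − Q1 = 0.387 − 0.251 = 0.136.
Lower fence = Q1 − 1.5·IQR = 0.251 − 0.204 = 0.047.
Upper fence = Q3 + 1.5·IQR = 0.387 + 0.204 = 0.591.
0.330 lies within [0.047, 0.591].

no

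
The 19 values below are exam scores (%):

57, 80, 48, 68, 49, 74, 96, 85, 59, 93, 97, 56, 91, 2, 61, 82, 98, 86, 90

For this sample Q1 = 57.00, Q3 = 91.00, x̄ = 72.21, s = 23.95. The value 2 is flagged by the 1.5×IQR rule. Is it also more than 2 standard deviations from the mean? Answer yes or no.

z = (2 − 72.21) / 23.95 = -2.93.
|z| = 2.93 > 2.

yes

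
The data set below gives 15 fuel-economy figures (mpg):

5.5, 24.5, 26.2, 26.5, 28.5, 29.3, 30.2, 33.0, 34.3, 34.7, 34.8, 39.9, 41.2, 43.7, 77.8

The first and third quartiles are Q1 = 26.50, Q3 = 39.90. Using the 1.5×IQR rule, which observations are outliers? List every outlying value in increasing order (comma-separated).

5.5, 77.8

IQR = Q3 − Q1 = 39.90 − 26.50 = 13.40.
Lower fence = Q1 − 1.5·IQR = 26.50 − 20.10 = 6.40.
Upper fence = Q3 + 1.5·IQR = 39.90 + 20.10 = 60.00.
5.5 < 6.40 → outlier.
77.8 > 60.00 → outlier.
All remaining values lie within [6.40, 60.00].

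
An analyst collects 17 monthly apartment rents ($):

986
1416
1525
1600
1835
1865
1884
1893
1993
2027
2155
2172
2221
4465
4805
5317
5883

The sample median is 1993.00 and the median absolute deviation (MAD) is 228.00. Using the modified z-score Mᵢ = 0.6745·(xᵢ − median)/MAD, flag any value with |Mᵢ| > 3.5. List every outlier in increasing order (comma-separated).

|Mᵢ| > 3.5 ⇔ |xᵢ − 1993.00| > 3.5·228.00/0.6745 = 1183.10.
So outliers lie outside [809.90, 3176.10].
4465: M = 7.31 → outlier.
4805: M = 8.32 → outlier.
5317: M = 9.83 → outlier.
5883: M = 11.51 → outlier.

4465, 4805, 5317, 5883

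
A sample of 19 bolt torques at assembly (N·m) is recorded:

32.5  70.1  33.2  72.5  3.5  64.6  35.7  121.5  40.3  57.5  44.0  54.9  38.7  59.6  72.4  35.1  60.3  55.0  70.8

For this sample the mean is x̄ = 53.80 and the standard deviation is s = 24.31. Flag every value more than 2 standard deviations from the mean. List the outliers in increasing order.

Cutoffs at x̄ ± 2s: 53.80 ± 2·24.31 = [5.18, 102.42].
3.5: z = -2.07, |z| > 2 → outlier.
121.5: z = 2.78, |z| > 2 → outlier.
Every other value lies within [5.18, 102.42].

3.5, 121.5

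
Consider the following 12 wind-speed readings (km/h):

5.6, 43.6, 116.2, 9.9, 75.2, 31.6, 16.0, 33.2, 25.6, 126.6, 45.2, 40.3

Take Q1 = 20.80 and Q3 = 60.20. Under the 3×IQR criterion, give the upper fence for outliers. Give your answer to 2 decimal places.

IQR = Q3 − Q1 = 60.20 − 20.80 = 39.40.
Lower fence = Q1 − 3·IQR = 20.80 − 118.20 = -97.40.
Upper fence = Q3 + 3·IQR = 60.20 + 118.20 = 178.40.

178.40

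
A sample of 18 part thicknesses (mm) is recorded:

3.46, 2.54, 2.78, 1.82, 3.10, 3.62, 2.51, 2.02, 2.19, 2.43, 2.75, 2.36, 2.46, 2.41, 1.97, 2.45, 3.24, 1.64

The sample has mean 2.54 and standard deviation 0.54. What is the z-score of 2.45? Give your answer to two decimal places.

-0.17

z = (2.45 − 2.54) / 0.54 = -0.17.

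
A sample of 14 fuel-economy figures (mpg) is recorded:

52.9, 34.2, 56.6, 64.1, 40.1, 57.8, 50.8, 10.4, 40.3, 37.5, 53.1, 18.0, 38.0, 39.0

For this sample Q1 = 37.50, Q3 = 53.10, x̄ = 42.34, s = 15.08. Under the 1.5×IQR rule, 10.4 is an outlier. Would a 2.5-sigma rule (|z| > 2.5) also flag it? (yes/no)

z = (10.4 − 42.34) / 15.08 = -2.12.
|z| = 2.12 ≤ 2.5.

no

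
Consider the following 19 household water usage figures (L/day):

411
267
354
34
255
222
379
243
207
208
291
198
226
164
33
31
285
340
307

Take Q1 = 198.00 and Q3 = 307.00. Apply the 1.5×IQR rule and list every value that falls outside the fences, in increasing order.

31, 33, 34

IQR = Q3 − Q1 = 307.00 − 198.00 = 109.00.
Lower fence = Q1 − 1.5·IQR = 198.00 − 163.50 = 34.50.
Upper fence = Q3 + 1.5·IQR = 307.00 + 163.50 = 470.50.
31 < 34.50 → outlier.
33 < 34.50 → outlier.
34 < 34.50 → outlier.
All remaining values lie within [34.50, 470.50].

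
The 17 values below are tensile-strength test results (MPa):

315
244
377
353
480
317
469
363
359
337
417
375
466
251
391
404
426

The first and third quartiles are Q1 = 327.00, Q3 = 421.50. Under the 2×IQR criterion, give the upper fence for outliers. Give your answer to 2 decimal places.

610.50

IQR = Q3 − Q1 = 421.50 − 327.00 = 94.50.
Lower fence = Q1 − 2·IQR = 327.00 − 189.00 = 138.00.
Upper fence = Q3 + 2·IQR = 421.50 + 189.00 = 610.50.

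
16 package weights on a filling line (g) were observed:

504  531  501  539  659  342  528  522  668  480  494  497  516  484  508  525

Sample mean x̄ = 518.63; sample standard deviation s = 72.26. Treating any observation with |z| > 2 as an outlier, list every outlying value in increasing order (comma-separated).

342, 668

Cutoffs at x̄ ± 2s: 518.63 ± 2·72.26 = [374.11, 663.15].
342: z = -2.44, |z| > 2 → outlier.
668: z = 2.07, |z| > 2 → outlier.
Every other value lies within [374.11, 663.15].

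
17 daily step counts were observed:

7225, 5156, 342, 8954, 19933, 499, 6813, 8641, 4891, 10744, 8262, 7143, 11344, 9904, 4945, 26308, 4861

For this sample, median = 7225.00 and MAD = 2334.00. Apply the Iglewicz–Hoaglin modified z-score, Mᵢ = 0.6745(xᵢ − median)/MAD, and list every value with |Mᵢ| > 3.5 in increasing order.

|Mᵢ| > 3.5 ⇔ |xᵢ − 7225.00| > 3.5·2334.00/0.6745 = 12111.19.
So outliers lie outside [-4886.19, 19336.19].
19933: M = 3.67 → outlier.
26308: M = 5.51 → outlier.

19933, 26308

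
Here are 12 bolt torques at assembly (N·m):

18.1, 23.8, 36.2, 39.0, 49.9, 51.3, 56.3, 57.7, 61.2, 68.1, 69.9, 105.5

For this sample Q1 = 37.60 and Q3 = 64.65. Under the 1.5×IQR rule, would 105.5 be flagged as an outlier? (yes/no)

IQR = Q3 − Q1 = 64.65 − 37.60 = 27.05.
Lower fence = Q1 − 1.5·IQR = 37.60 − 40.575 = -2.975.
Upper fence = Q3 + 1.5·IQR = 64.65 + 40.575 = 105.225.
105.5 lies above the upper fence.

yes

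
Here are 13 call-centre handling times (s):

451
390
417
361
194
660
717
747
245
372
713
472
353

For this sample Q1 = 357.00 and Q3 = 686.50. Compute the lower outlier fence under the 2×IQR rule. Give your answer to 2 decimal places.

IQR = Q3 − Q1 = 686.50 − 357.00 = 329.50.
Lower fence = Q1 − 2·IQR = 357.00 − 659.00 = -302.00.
Upper fence = Q3 + 2·IQR = 686.50 + 659.00 = 1345.50.

-302.00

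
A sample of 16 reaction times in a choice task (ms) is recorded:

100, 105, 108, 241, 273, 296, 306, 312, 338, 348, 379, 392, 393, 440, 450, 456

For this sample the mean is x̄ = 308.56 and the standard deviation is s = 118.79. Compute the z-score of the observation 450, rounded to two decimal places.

z = (450 − 308.56) / 118.79 = 1.19.

1.19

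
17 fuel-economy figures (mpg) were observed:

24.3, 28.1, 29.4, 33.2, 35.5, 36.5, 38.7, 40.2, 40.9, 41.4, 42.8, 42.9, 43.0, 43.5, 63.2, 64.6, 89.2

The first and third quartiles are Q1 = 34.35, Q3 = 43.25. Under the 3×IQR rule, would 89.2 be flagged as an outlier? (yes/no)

yes

IQR = Q3 − Q1 = 43.25 − 34.35 = 8.90.
Lower fence = Q1 − 3·IQR = 34.35 − 26.70 = 7.65.
Upper fence = Q3 + 3·IQR = 43.25 + 26.70 = 69.95.
89.2 lies above the upper fence.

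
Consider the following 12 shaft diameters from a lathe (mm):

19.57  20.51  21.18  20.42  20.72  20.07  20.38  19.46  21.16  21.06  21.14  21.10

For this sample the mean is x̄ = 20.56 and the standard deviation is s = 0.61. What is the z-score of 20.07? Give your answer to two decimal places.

z = (20.07 − 20.56) / 0.61 = -0.80.

-0.80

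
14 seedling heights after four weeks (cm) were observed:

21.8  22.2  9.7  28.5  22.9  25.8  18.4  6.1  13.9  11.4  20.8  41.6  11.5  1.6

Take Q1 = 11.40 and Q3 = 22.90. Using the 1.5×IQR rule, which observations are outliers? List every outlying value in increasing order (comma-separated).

IQR = Q3 − Q1 = 22.90 − 11.40 = 11.50.
Lower fence = Q1 − 1.5·IQR = 11.40 − 17.25 = -5.85.
Upper fence = Q3 + 1.5·IQR = 22.90 + 17.25 = 40.15.
41.6 > 40.15 → outlier.
All remaining values lie within [-5.85, 40.15].

41.6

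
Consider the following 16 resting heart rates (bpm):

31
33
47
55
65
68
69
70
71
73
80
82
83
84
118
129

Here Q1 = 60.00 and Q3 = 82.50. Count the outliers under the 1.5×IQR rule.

IQR = 22.50; fences at 60.00 − 33.75 = 26.25 and 82.50 + 33.75 = 116.25.
Outside the cutoffs: 118, 129.

2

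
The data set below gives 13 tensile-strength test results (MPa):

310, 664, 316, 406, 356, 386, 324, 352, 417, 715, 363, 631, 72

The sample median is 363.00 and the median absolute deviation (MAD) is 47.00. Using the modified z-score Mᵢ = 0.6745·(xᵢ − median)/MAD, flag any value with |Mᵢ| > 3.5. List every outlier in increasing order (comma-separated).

72, 631, 664, 715

|Mᵢ| > 3.5 ⇔ |xᵢ − 363.00| > 3.5·47.00/0.6745 = 243.88.
So outliers lie outside [119.12, 606.88].
72: M = -4.18 → outlier.
631: M = 3.85 → outlier.
664: M = 4.32 → outlier.
715: M = 5.05 → outlier.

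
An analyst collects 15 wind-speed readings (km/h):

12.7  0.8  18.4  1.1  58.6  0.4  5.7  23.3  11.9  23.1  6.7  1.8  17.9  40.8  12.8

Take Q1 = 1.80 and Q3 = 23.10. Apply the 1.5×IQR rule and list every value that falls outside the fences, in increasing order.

58.6

IQR = Q3 − Q1 = 23.10 − 1.80 = 21.30.
Lower fence = Q1 − 1.5·IQR = 1.80 − 31.95 = -30.15.
Upper fence = Q3 + 1.5·IQR = 23.10 + 31.95 = 55.05.
58.6 > 55.05 → outlier.
All remaining values lie within [-30.15, 55.05].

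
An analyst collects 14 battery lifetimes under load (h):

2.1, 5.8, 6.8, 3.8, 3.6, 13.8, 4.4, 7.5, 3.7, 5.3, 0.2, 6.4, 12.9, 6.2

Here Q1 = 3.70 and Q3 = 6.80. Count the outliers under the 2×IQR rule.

IQR = 3.10; fences at 3.70 − 6.20 = -2.50 and 6.80 + 6.20 = 13.00.
Outside the cutoffs: 13.8.

1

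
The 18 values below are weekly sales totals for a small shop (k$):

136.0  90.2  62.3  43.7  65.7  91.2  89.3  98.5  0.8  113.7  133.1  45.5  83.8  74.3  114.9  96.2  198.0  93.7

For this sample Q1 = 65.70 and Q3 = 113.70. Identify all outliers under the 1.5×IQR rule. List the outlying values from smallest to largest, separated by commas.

IQR = Q3 − Q1 = 113.70 − 65.70 = 48.00.
Lower fence = Q1 − 1.5·IQR = 65.70 − 72.00 = -6.30.
Upper fence = Q3 + 1.5·IQR = 113.70 + 72.00 = 185.70.
198.0 > 185.70 → outlier.
All remaining values lie within [-6.30, 185.70].

198.0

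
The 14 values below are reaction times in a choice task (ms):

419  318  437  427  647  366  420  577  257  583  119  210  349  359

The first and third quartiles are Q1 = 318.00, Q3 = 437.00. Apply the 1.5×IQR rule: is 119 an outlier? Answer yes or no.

yes

IQR = Q3 − Q1 = 437.00 − 318.00 = 119.00.
Lower fence = Q1 − 1.5·IQR = 318.00 − 178.50 = 139.50.
Upper fence = Q3 + 1.5·IQR = 437.00 + 178.50 = 615.50.
119 lies below the lower fence.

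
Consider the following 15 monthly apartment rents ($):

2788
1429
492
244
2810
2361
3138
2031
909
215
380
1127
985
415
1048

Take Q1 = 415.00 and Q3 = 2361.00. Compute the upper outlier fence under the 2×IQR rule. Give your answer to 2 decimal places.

IQR = Q3 − Q1 = 2361.00 − 415.00 = 1946.00.
Lower fence = Q1 − 2·IQR = 415.00 − 3892.00 = -3477.00.
Upper fence = Q3 + 2·IQR = 2361.00 + 3892.00 = 6253.00.

6253.00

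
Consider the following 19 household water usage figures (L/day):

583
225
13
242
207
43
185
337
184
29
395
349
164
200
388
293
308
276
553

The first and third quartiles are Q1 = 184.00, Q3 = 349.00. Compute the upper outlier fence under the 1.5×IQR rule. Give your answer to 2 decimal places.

IQR = Q3 − Q1 = 349.00 − 184.00 = 165.00.
Lower fence = Q1 − 1.5·IQR = 184.00 − 247.50 = -63.50.
Upper fence = Q3 + 1.5·IQR = 349.00 + 247.50 = 596.50.

596.50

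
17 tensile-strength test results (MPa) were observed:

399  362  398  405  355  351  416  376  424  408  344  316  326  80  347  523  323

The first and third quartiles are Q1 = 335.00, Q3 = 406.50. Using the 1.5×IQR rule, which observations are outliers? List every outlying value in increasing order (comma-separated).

IQR = Q3 − Q1 = 406.50 − 335.00 = 71.50.
Lower fence = Q1 − 1.5·IQR = 335.00 − 107.25 = 227.75.
Upper fence = Q3 + 1.5·IQR = 406.50 + 107.25 = 513.75.
80 < 227.75 → outlier.
523 > 513.75 → outlier.
All remaining values lie within [227.75, 513.75].

80, 523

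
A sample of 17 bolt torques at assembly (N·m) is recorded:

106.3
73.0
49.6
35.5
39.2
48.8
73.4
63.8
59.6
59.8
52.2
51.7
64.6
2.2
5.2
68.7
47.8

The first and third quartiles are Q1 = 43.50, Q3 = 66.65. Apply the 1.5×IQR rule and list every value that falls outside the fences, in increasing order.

2.2, 5.2, 106.3

IQR = Q3 − Q1 = 66.65 − 43.50 = 23.15.
Lower fence = Q1 − 1.5·IQR = 43.50 − 34.725 = 8.775.
Upper fence = Q3 + 1.5·IQR = 66.65 + 34.725 = 101.375.
2.2 < 8.775 → outlier.
5.2 < 8.775 → outlier.
106.3 > 101.375 → outlier.
All remaining values lie within [8.775, 101.375].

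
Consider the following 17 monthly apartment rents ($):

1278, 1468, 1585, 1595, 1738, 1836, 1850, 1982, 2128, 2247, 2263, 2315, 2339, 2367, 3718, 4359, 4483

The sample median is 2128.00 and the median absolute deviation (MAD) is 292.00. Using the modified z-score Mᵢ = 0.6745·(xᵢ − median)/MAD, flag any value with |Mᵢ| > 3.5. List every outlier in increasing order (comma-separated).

|Mᵢ| > 3.5 ⇔ |xᵢ − 2128.00| > 3.5·292.00/0.6745 = 1515.20.
So outliers lie outside [612.80, 3643.20].
3718: M = 3.67 → outlier.
4359: M = 5.15 → outlier.
4483: M = 5.44 → outlier.

3718, 4359, 4483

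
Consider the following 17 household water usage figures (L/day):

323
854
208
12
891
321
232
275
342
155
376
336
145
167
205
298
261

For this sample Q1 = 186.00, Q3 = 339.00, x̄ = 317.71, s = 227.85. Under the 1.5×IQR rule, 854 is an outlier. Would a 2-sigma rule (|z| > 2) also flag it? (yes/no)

z = (854 − 317.71) / 227.85 = 2.35.
|z| = 2.35 > 2.

yes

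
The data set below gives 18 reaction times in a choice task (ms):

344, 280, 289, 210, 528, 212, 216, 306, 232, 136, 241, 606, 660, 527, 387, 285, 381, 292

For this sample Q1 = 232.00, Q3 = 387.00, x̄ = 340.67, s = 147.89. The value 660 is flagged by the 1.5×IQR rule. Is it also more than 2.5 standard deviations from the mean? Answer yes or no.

no

z = (660 − 340.67) / 147.89 = 2.16.
|z| = 2.16 ≤ 2.5.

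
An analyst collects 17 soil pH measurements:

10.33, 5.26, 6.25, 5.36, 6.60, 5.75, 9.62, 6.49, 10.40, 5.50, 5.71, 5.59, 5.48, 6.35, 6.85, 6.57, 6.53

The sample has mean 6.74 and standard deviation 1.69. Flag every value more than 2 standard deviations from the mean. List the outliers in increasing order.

10.33, 10.40

Cutoffs at x̄ ± 2s: 6.74 ± 2·1.69 = [3.36, 10.12].
10.33: z = 2.12, |z| > 2 → outlier.
10.40: z = 2.17, |z| > 2 → outlier.
Every other value lies within [3.36, 10.12].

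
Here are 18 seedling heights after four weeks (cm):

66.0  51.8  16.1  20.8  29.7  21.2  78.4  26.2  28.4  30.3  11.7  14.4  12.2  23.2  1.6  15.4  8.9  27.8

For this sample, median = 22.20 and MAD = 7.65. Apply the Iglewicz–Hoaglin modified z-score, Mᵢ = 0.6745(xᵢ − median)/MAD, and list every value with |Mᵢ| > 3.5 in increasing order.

66.0, 78.4

|Mᵢ| > 3.5 ⇔ |xᵢ − 22.20| > 3.5·7.65/0.6745 = 39.70.
So outliers lie outside [-17.50, 61.90].
66.0: M = 3.86 → outlier.
78.4: M = 4.96 → outlier.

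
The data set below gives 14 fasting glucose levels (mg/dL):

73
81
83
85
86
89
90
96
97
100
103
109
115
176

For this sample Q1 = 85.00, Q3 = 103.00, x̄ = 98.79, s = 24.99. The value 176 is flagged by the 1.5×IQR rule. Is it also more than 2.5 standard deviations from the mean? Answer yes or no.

z = (176 − 98.79) / 24.99 = 3.09.
|z| = 3.09 > 2.5.

yes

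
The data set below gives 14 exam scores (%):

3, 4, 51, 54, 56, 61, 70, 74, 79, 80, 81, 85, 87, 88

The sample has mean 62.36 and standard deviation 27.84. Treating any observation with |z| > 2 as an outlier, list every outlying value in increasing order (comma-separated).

Cutoffs at x̄ ± 2s: 62.36 ± 2·27.84 = [6.68, 118.04].
3: z = -2.13, |z| > 2 → outlier.
4: z = -2.10, |z| > 2 → outlier.
Every other value lies within [6.68, 118.04].

3, 4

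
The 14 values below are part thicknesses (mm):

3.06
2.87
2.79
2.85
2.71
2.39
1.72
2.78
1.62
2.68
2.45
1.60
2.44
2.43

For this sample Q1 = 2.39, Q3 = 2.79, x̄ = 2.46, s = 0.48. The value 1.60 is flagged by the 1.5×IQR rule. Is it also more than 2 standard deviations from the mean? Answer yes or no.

z = (1.60 − 2.46) / 0.48 = -1.79.
|z| = 1.79 ≤ 2.

no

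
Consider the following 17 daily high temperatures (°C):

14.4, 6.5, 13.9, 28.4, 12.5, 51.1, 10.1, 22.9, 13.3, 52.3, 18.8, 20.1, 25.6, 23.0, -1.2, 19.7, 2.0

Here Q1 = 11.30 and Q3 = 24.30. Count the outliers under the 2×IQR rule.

IQR = 13.00; fences at 11.30 − 26.00 = -14.70 and 24.30 + 26.00 = 50.30.
Outside the cutoffs: 51.1, 52.3.

2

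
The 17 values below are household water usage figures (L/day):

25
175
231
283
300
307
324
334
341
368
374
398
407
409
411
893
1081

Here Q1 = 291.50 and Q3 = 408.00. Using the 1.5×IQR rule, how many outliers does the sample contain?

3

IQR = 116.50; fences at 291.50 − 174.75 = 116.75 and 408.00 + 174.75 = 582.75.
Outside the cutoffs: 25, 893, 1081.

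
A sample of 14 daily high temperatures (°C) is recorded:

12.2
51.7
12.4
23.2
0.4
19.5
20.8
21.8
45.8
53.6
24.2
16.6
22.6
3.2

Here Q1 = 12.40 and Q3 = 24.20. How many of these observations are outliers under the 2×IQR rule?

2

IQR = 11.80; fences at 12.40 − 23.60 = -11.20 and 24.20 + 23.60 = 47.80.
Outside the cutoffs: 51.7, 53.6.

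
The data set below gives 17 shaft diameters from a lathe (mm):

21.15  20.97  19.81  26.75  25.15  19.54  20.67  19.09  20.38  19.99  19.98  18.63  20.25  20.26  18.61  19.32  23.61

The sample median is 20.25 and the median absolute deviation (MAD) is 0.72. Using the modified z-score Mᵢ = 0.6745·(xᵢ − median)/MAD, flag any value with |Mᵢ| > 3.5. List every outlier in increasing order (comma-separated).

|Mᵢ| > 3.5 ⇔ |xᵢ − 20.25| > 3.5·0.72/0.6745 = 3.74.
So outliers lie outside [16.51, 23.99].
25.15: M = 4.59 → outlier.
26.75: M = 6.09 → outlier.

25.15, 26.75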